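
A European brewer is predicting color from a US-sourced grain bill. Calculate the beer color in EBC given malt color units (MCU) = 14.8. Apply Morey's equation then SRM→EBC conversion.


SRM = 1.4922·MCU^0.6859;  EBC = SRM·1.97
SRM = 1.4922·14.8^0.6859 = 9.4735
EBC = 9.4735·1.97

18.6628 EBC


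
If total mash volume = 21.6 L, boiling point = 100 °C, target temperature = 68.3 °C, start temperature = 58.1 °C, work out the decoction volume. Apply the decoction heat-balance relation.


V_dec = V_total·(T_target − T_start)/(T_boil − T_start)
V_dec = 21.6·(68.3 − 58.1)/(100 − 58.1)

5.2582 L


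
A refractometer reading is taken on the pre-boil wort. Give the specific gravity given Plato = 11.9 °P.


SG = 259/(259 − P)
SG = 259/(259 − 11.9)

1.0482


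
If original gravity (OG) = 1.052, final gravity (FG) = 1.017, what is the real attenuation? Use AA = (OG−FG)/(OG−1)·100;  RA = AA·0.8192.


AA = (1.052 − 1.017)/(1.052 − 1)·100 = 67.3077
RA = 67.3077·0.8192

55.1385 %


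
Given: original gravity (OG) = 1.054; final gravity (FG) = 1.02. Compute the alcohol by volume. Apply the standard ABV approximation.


ABV = (OG − FG) · 131.25
ABV = (1.054 − 1.02) · 131.25

4.4625 % ABV


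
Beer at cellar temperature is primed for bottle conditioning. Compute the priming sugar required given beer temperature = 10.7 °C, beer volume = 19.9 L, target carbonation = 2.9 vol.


residual = 14.695·(0.01821 + 0.09011·e^(−0.04·T));  sugar = (target − residual)·4.0·V
residual = 14.695·(0.01821 + 0.09011·e^(−0.04·10.7)) = 1.1307
sugar = (2.9 − 1.1307)·4.0·19.9

140.8361 g


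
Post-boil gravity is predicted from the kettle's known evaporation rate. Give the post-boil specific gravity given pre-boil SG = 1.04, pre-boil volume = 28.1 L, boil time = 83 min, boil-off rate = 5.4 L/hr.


V_post = V_pre − rate·(t/60);  SG_post = 1 + (SG_pre−1)·V_pre/V_post
V_post = 28.1 − 5.4·(83/60) = 20.6300
SG_post = 1 + (1.04 − 1)·28.1/20.6300

1.0545


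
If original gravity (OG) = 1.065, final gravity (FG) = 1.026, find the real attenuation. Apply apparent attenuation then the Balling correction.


AA = (OG−FG)/(OG−1)·100;  RA = AA·0.8192
AA = (1.065 − 1.026)/(1.065 − 1)·100 = 60.0000
RA = 60.0000·0.8192

49.1520 %


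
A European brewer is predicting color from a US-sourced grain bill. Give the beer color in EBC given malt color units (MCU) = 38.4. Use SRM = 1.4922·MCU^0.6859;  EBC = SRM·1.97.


SRM = 1.4922·38.4^0.6859 = 18.2188
EBC = 18.2188·1.97

35.8910 EBC


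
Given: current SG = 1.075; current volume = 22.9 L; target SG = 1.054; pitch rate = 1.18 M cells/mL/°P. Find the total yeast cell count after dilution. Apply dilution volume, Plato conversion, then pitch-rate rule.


V_w = V·((SG_c−1)/(SG_t−1)−1);  °P = 259 − 259/SG_t;  cells = rate·(V+V_w)·°P
V_w = 22.9·((1.075−1)/(1.054−1)−1) = 8.9056
V_final = 22.9 + 8.9056 = 31.8056
°P = 259 − 259/1.054 = 13.2694
cells = 1.18·31.8056·13.2694

498.0098 billion cells


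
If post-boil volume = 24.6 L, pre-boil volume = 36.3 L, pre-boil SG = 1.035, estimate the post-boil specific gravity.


SG_post = 1 + (SG_pre − 1)·V_pre/V_post
pts_pre = (1.035 − 1)·1000 = 35.0000
pts_post = 35.0000·36.3/24.6 = 51.6463
SG_post = 1 + 51.6463/1000

1.0516


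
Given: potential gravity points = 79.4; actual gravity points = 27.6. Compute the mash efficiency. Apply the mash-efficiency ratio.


efficiency = actual / potential × 100
efficiency = 27.6 / 79.4 × 100

34.7607 %


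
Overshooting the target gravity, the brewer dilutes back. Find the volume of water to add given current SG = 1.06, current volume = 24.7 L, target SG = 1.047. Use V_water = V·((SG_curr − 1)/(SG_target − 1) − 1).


V_water = 24.7·((1.06 − 1)/(1.047 − 1) − 1)

6.8319 L


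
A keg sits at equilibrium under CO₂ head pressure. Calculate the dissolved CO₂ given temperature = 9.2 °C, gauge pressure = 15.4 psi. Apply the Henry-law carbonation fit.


vols = (P + 14.695)·(0.01821 + 0.09011·e^(−0.04·T))
vols = (15.4 + 14.695)·(0.01821 + 0.09011·e^(−0.04·9.2))

2.4250 volumes


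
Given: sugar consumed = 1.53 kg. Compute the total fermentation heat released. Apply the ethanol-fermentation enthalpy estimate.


Q = m_sugar · 590 kJ/kg
Q = 1.53 · 590

902.7000 kJ


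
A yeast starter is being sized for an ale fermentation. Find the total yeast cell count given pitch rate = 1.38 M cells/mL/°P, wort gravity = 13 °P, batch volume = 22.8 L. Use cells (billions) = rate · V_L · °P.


cells = 1.38 · 22.8 · 13

409.0320 billion cells


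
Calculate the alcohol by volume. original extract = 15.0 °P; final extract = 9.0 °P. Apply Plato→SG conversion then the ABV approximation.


SG = 259/(259 − P);  ABV = (OG − FG)·131.25
OG = 259/(259 − 15.0) = 1.0615
FG = 259/(259 − 9.0) = 1.0360
ABV = (1.0615 − 1.0360)·131.25

3.3436 % ABV


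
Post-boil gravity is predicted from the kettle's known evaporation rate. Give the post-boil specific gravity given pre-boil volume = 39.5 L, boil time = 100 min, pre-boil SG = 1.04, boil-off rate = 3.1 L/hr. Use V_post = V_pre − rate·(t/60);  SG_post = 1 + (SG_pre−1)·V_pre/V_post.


V_post = 39.5 − 3.1·(100/60) = 34.3333
SG_post = 1 + (1.04 − 1)·39.5/34.3333

1.0460


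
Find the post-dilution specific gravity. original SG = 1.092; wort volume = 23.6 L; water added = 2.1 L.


SG_new = 1 + (SG_old − 1)·V_old/(V_old + V_water)
pts = (1.092 − 1)·1000·23.6/(23.6 + 2.1) = 84.4825
SG_new = 1 + 84.4825/1000

1.0845


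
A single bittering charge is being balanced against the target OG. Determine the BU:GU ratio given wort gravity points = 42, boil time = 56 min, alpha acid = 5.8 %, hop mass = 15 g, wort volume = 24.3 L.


U = 1.65·0.000125^(GP/1000)·(1−e^(−0.04t))/4.15;  IBU = (α/100)·m·U·1000/V;  BU:GU = IBU/GP
U = 1.65·0.000125^(42/1000)·(1−e^(−0.04·56))/4.15 = 0.2436
IBU = (5.8/100)·15·0.2436·1000/24.3 = 8.7203
BU:GU = 8.7203/42

0.2076


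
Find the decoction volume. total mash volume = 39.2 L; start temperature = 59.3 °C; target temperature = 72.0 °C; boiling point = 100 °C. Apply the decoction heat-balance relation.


V_dec = V_total·(T_target − T_start)/(T_boil − T_start)
V_dec = 39.2·(72.0 − 59.3)/(100 − 59.3)

12.2319 L


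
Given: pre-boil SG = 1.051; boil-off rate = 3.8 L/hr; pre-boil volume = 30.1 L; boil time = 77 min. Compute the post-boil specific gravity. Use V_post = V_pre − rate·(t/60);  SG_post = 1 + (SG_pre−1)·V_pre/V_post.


V_post = 30.1 − 3.8·(77/60) = 25.2233
SG_post = 1 + (1.051 − 1)·30.1/25.2233

1.0609


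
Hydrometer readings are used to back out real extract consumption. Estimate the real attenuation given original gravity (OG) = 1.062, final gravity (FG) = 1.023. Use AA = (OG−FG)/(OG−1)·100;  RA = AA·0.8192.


AA = (1.062 − 1.023)/(1.062 − 1)·100 = 62.9032
RA = 62.9032·0.8192

51.5303 %


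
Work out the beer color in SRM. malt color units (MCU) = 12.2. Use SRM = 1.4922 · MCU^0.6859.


SRM = 1.4922 · 12.2^0.6859

8.2978 SRM


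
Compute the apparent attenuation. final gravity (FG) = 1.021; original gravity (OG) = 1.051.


AA = (OG − FG)/(OG − 1) · 100
AA = (1.051 − 1.021)/(1.051 − 1) · 100

58.8235 %


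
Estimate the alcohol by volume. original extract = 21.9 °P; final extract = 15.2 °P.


SG = 259/(259 − P);  ABV = (OG − FG)·131.25
OG = 259/(259 − 21.9) = 1.0924
FG = 259/(259 − 15.2) = 1.0623
ABV = (1.0924 − 1.0623)·131.25

3.9401 % ABV


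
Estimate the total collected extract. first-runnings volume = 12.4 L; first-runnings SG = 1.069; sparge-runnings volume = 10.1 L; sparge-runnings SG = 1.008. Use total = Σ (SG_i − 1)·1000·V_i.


first = (1.069 − 1)·1000·12.4 = 855.6000
sparge = (1.008 − 1)·1000·10.1 = 80.8000
total = 855.6000 + 80.8000

936.4000 gravity·L


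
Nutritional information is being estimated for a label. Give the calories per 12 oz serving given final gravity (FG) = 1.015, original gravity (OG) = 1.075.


ABW = (OG−FG)·131.25·0.79/FG;  °P = 259 − 259/SG (for OG→OE and FG→AE);  RE = 0.1808·OE + 0.8192·AE;  Cal = (6.9·ABW + 4·(RE−0.1))·FG·3.55
ABW = (1.075 − 1.015)·131.25·0.79/1.015 = 6.1293
OE = 259 − 259/1.075 = 18.0698 °P
AE = 259 − 259/1.015 = 3.8276 °P
RE = 0.1808·18.0698 + 0.8192·3.8276 = 6.4026 °P
Cal = (6.9·6.1293 + 4·(6.4026−0.1))·1.015·3.55

243.2285 kcal


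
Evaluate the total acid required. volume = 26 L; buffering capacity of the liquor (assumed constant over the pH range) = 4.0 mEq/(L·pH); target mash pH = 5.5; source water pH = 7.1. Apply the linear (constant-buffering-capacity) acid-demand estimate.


acid = buffering capacity · (pH_source − pH_target) · V
acid = 4.0 · (7.1 − 5.5) · 26

166.4000 mEq


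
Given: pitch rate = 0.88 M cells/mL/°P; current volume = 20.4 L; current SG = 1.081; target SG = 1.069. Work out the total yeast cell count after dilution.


V_w = V·((SG_c−1)/(SG_t−1)−1);  °P = 259 − 259/SG_t;  cells = rate·(V+V_w)·°P
V_w = 20.4·((1.081−1)/(1.069−1)−1) = 3.5478
V_final = 20.4 + 3.5478 = 23.9478
°P = 259 − 259/1.069 = 16.7175
cells = 0.88·23.9478·16.7175

352.3059 billion cells


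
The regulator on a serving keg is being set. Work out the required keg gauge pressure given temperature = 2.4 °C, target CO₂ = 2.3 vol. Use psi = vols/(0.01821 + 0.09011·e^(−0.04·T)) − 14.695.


psi = 2.3/(0.01821 + 0.09011·e^(−0.04·2.4)) − 14.695

8.2885 psi


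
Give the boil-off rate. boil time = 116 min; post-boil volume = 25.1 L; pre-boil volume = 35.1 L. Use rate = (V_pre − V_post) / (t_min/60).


rate = (35.1 − 25.1) / (116/60)

5.1724 L/hr


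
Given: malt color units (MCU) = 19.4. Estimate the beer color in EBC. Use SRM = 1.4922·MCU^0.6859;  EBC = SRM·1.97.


SRM = 1.4922·19.4^0.6859 = 11.4059
EBC = 11.4059·1.97

22.4697 EBC


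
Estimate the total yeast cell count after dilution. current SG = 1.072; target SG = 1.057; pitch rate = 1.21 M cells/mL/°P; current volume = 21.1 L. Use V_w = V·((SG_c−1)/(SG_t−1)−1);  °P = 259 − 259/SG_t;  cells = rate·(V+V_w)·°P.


V_w = 21.1·((1.072−1)/(1.057−1)−1) = 5.5526
V_final = 21.1 + 5.5526 = 26.6526
°P = 259 − 259/1.057 = 13.9669
cells = 1.21·26.6526·13.9669

450.4277 billion cells


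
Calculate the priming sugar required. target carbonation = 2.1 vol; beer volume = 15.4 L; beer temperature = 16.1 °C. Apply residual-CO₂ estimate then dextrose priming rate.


residual = 14.695·(0.01821 + 0.09011·e^(−0.04·T));  sugar = (target − residual)·4.0·V
residual = 14.695·(0.01821 + 0.09011·e^(−0.04·16.1)) = 0.9630
sugar = (2.1 − 0.9630)·4.0·15.4

70.0373 g


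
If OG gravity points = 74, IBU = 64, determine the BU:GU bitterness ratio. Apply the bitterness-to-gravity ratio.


BU:GU = IBU / OG_points
BU:GU = 64 / 74

0.8649


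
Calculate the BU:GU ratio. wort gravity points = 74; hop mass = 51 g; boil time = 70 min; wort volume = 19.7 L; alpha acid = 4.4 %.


U = 1.65·0.000125^(GP/1000)·(1−e^(−0.04t))/4.15;  IBU = (α/100)·m·U·1000/V;  BU:GU = IBU/GP
U = 1.65·0.000125^(74/1000)·(1−e^(−0.04·70))/4.15 = 0.1920
IBU = (4.4/100)·51·0.1920·1000/19.7 = 21.8734
BU:GU = 21.8734/74

0.2956


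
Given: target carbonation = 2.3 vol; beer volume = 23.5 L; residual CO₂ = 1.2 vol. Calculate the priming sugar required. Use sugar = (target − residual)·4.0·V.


sugar = (2.3 − 1.2)·4.0·23.5

103.4000 g


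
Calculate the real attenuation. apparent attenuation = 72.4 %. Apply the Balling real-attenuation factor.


RA = AA · 0.8192
RA = 72.4 · 0.8192

59.3101 %


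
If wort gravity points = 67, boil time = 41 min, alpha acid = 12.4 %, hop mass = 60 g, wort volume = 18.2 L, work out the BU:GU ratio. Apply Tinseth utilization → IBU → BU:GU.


U = 1.65·0.000125^(GP/1000)·(1−e^(−0.04t))/4.15;  IBU = (α/100)·m·U·1000/V;  BU:GU = IBU/GP
U = 1.65·0.000125^(67/1000)·(1−e^(−0.04·41))/4.15 = 0.1755
IBU = (12.4/100)·60·0.1755·1000/18.2 = 71.7424
BU:GU = 71.7424/67

1.0708


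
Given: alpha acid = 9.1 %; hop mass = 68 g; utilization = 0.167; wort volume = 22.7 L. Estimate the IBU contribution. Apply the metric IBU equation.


IBU = (α/100)·mass·U·1000 / V
IBU = (9.1/100)·68·0.167·1000 / 22.7

45.5241 IBU


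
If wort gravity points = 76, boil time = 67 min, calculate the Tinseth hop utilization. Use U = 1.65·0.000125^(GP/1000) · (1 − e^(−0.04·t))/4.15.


bigness = 1.65·0.000125^(76/1000) = 0.8334
boil_factor = (1 − e^(−0.04·67))/4.15 = 0.2244
U = 0.8334 · 0.2244

0.1870


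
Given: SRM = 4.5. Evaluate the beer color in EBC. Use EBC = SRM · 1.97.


EBC = 4.5 · 1.97

8.8650 EBC


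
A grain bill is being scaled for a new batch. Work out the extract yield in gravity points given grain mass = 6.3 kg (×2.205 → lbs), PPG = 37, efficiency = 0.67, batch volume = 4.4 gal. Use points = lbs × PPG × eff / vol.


lbs = 6.3 × 2.205 = 13.8915
points = 13.8915 × 37 × 0.67 / 4.4

78.2660 points


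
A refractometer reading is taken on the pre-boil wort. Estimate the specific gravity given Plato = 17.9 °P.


SG = 259/(259 − P)
SG = 259/(259 − 17.9)

1.0742


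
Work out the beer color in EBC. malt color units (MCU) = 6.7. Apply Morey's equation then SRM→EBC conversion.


SRM = 1.4922·MCU^0.6859;  EBC = SRM·1.97
SRM = 1.4922·6.7^0.6859 = 5.5009
EBC = 5.5009·1.97

10.8367 EBC


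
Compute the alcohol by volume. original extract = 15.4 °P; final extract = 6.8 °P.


SG = 259/(259 − P);  ABV = (OG − FG)·131.25
OG = 259/(259 − 15.4) = 1.0632
FG = 259/(259 − 6.8) = 1.0270
ABV = (1.0632 − 1.0270)·131.25

4.7586 % ABV


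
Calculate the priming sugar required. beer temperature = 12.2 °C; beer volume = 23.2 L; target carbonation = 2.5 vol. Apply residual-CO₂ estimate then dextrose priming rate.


residual = 14.695·(0.01821 + 0.09011·e^(−0.04·T));  sugar = (target − residual)·4.0·V
residual = 14.695·(0.01821 + 0.09011·e^(−0.04·12.2)) = 1.0804
sugar = (2.5 − 1.0804)·4.0·23.2

131.7352 g


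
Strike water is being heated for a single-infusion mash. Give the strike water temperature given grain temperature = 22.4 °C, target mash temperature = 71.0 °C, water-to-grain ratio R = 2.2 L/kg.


T_strike = (0.41/R)·(T_mash − T_grain) + T_mash
T_strike = (0.41/2.2)·(71.0 − 22.4) + 71.0

80.0573 °C


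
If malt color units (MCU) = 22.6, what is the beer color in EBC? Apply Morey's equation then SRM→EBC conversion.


SRM = 1.4922·MCU^0.6859;  EBC = SRM·1.97
SRM = 1.4922·22.6^0.6859 = 12.6651
EBC = 12.6651·1.97

24.9503 EBC


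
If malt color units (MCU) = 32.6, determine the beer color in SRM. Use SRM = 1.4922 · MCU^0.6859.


SRM = 1.4922 · 32.6^0.6859

16.2833 SRM


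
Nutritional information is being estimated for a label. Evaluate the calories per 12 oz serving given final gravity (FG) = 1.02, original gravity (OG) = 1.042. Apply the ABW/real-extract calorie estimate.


ABW = (OG−FG)·131.25·0.79/FG;  °P = 259 − 259/SG (for OG→OE and FG→AE);  RE = 0.1808·OE + 0.8192·AE;  Cal = (6.9·ABW + 4·(RE−0.1))·FG·3.55
ABW = (1.042 − 1.02)·131.25·0.79/1.02 = 2.2364
OE = 259 − 259/1.042 = 10.4395 °P
AE = 259 − 259/1.02 = 5.0784 °P
RE = 0.1808·10.4395 + 0.8192·5.0784 = 6.0477 °P
Cal = (6.9·2.2364 + 4·(6.0477−0.1))·1.02·3.55

142.0229 kcal


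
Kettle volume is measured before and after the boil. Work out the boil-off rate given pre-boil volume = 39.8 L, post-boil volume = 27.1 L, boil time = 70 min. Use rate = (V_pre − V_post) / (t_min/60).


rate = (39.8 − 27.1) / (70/60)

10.8857 L/hr


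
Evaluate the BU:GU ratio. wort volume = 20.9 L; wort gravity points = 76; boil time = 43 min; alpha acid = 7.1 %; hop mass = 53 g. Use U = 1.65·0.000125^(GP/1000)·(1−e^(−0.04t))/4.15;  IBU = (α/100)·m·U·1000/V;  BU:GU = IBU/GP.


U = 1.65·0.000125^(76/1000)·(1−e^(−0.04·43))/4.15 = 0.1649
IBU = (7.1/100)·53·0.1649·1000/20.9 = 29.6823
BU:GU = 29.6823/76

0.3906


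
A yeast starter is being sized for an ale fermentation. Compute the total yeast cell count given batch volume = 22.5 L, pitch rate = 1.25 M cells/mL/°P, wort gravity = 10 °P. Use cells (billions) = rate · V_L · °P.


cells = 1.25 · 22.5 · 10

281.2500 billion cells


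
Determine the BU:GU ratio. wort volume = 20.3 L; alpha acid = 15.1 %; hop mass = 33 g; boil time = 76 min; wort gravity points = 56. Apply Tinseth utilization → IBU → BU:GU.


U = 1.65·0.000125^(GP/1000)·(1−e^(−0.04t))/4.15;  IBU = (α/100)·m·U·1000/V;  BU:GU = IBU/GP
U = 1.65·0.000125^(56/1000)·(1−e^(−0.04·76))/4.15 = 0.2289
IBU = (15.1/100)·33·0.2289·1000/20.3 = 56.1785
BU:GU = 56.1785/56

1.0032


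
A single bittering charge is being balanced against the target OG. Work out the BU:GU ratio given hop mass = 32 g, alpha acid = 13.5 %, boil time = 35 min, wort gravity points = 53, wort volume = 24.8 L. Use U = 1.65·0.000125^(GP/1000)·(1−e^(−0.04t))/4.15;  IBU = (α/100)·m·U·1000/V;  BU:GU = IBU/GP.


U = 1.65·0.000125^(53/1000)·(1−e^(−0.04·35))/4.15 = 0.1860
IBU = (13.5/100)·32·0.1860·1000/24.8 = 32.4065
BU:GU = 32.4065/53

0.6114


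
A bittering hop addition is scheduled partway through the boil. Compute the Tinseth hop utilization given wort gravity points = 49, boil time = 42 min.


U = 1.65·0.000125^(GP/1000) · (1 − e^(−0.04·t))/4.15
bigness = 1.65·0.000125^(49/1000) = 1.0623
boil_factor = (1 − e^(−0.04·42))/4.15 = 0.1961
U = 1.0623 · 0.1961

0.2083


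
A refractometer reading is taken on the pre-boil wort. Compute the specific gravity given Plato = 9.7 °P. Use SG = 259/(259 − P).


SG = 259/(259 − 9.7)

1.0389


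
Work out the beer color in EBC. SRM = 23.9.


EBC = SRM · 1.97
EBC = 23.9 · 1.97

47.0830 EBC


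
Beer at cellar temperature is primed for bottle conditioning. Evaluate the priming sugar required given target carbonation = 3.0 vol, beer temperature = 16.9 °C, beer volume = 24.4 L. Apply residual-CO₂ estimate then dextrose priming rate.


residual = 14.695·(0.01821 + 0.09011·e^(−0.04·T));  sugar = (target − residual)·4.0·V
residual = 14.695·(0.01821 + 0.09011·e^(−0.04·16.9)) = 0.9411
sugar = (3.0 − 0.9411)·4.0·24.4

200.9457 g


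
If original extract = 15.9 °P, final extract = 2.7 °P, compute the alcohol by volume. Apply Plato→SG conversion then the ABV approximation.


SG = 259/(259 − P);  ABV = (OG − FG)·131.25
OG = 259/(259 − 15.9) = 1.0654
FG = 259/(259 − 2.7) = 1.0105
ABV = (1.0654 − 1.0105)·131.25

7.2018 % ABV


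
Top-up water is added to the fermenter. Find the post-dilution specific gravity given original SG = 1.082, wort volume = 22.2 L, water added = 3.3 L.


SG_new = 1 + (SG_old − 1)·V_old/(V_old + V_water)
pts = (1.082 − 1)·1000·22.2/(22.2 + 3.3) = 71.3882
SG_new = 1 + 71.3882/1000

1.0714


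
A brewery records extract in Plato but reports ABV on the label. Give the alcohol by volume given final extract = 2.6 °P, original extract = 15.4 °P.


SG = 259/(259 − P);  ABV = (OG − FG)·131.25
OG = 259/(259 − 15.4) = 1.0632
FG = 259/(259 − 2.6) = 1.0101
ABV = (1.0632 − 1.0101)·131.25

6.9665 % ABV


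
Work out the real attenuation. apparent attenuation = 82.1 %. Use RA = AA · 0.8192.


RA = 82.1 · 0.8192

67.2563 %


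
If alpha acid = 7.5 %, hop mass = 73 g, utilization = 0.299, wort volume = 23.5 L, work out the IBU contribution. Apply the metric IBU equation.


IBU = (α/100)·mass·U·1000 / V
IBU = (7.5/100)·73·0.299·1000 / 23.5

69.6606 IBU


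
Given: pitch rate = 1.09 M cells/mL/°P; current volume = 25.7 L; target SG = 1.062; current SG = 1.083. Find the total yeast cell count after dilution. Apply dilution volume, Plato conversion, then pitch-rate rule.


V_w = V·((SG_c−1)/(SG_t−1)−1);  °P = 259 − 259/SG_t;  cells = rate·(V+V_w)·°P
V_w = 25.7·((1.083−1)/(1.062−1)−1) = 8.7048
V_final = 25.7 + 8.7048 = 34.4048
°P = 259 − 259/1.062 = 15.1205
cells = 1.09·34.4048·15.1205

567.0390 billion cells


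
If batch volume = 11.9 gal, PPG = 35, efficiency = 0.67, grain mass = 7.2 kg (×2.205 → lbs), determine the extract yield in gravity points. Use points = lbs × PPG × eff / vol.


lbs = 7.2 × 2.205 = 15.8760
points = 15.8760 × 35 × 0.67 / 11.9

31.2851 points


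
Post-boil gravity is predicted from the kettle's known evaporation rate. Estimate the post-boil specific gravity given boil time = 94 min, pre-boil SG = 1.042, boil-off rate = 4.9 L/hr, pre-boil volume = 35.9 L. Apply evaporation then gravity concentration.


V_post = V_pre − rate·(t/60);  SG_post = 1 + (SG_pre−1)·V_pre/V_post
V_post = 35.9 − 4.9·(94/60) = 28.2233
SG_post = 1 + (1.042 − 1)·35.9/28.2233

1.0534


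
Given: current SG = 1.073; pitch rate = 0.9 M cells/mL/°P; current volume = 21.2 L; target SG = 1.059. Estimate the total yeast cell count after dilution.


V_w = V·((SG_c−1)/(SG_t−1)−1);  °P = 259 − 259/SG_t;  cells = rate·(V+V_w)·°P
V_w = 21.2·((1.073−1)/(1.059−1)−1) = 5.0305
V_final = 21.2 + 5.0305 = 26.2305
°P = 259 − 259/1.059 = 14.4297
cells = 0.9·26.2305·14.4297

340.6474 billion cells


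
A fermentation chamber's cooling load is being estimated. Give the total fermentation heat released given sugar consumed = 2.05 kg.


Q = m_sugar · 590 kJ/kg
Q = 2.05 · 590

1209.5000 kJ


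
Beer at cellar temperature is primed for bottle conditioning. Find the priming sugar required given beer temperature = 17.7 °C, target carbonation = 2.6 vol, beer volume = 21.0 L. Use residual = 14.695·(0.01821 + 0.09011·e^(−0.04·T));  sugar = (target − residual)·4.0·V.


residual = 14.695·(0.01821 + 0.09011·e^(−0.04·17.7)) = 0.9199
sugar = (2.6 − 0.9199)·4.0·21.0

141.1269 g


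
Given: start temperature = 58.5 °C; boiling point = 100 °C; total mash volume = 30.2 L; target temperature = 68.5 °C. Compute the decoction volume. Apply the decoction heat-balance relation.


V_dec = V_total·(T_target − T_start)/(T_boil − T_start)
V_dec = 30.2·(68.5 − 58.5)/(100 − 58.5)

7.2771 L


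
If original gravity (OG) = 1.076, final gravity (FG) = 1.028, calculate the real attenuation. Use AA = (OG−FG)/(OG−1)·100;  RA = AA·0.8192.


AA = (1.076 − 1.028)/(1.076 − 1)·100 = 63.1579
RA = 63.1579·0.8192

51.7389 %


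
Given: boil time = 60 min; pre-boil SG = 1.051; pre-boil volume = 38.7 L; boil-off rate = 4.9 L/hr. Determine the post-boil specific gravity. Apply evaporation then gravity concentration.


V_post = V_pre − rate·(t/60);  SG_post = 1 + (SG_pre−1)·V_pre/V_post
V_post = 38.7 − 4.9·(60/60) = 33.8000
SG_post = 1 + (1.051 − 1)·38.7/33.8000

1.0584


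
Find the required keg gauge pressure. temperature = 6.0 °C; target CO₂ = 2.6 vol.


psi = vols/(0.01821 + 0.09011·e^(−0.04·T)) − 14.695
psi = 2.6/(0.01821 + 0.09011·e^(−0.04·6.0)) − 14.695

14.4880 psi


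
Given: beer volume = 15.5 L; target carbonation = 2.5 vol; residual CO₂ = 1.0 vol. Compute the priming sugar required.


sugar = (target − residual)·4.0·V
sugar = (2.5 − 1.0)·4.0·15.5

93.0000 g


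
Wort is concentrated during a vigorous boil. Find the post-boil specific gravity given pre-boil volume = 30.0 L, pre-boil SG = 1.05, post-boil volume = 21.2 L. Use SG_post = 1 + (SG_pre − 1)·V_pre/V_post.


pts_pre = (1.05 − 1)·1000 = 50.0000
pts_post = 50.0000·30.0/21.2 = 70.7547
SG_post = 1 + 70.7547/1000

1.0708


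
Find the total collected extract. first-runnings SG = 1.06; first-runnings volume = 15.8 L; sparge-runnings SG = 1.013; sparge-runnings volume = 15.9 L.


total = Σ (SG_i − 1)·1000·V_i
first = (1.06 − 1)·1000·15.8 = 948.0000
sparge = (1.013 − 1)·1000·15.9 = 206.7000
total = 948.0000 + 206.7000

1154.7000 gravity·L


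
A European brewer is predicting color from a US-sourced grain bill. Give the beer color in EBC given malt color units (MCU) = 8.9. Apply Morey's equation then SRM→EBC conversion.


SRM = 1.4922·MCU^0.6859;  EBC = SRM·1.97
SRM = 1.4922·8.9^0.6859 = 6.6836
EBC = 6.6836·1.97

13.1668 EBC


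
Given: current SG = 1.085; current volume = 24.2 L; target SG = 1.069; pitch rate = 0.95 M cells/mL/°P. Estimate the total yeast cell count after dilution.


V_w = V·((SG_c−1)/(SG_t−1)−1);  °P = 259 − 259/SG_t;  cells = rate·(V+V_w)·°P
V_w = 24.2·((1.085−1)/(1.069−1)−1) = 5.6116
V_final = 24.2 + 5.6116 = 29.8116
°P = 259 − 259/1.069 = 16.7175
cells = 0.95·29.8116·16.7175

473.4564 billion cells


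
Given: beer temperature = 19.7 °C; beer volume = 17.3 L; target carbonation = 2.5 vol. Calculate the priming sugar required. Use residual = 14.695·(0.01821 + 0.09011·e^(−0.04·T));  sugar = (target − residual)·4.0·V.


residual = 14.695·(0.01821 + 0.09011·e^(−0.04·19.7)) = 0.8698
sugar = (2.5 − 0.8698)·4.0·17.3

112.8123 g


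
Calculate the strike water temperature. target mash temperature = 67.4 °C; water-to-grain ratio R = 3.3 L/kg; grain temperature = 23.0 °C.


T_strike = (0.41/R)·(T_mash − T_grain) + T_mash
T_strike = (0.41/3.3)·(67.4 − 23.0) + 67.4

72.9164 °C


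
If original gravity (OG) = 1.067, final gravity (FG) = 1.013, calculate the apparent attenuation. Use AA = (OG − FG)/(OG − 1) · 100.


AA = (1.067 − 1.013)/(1.067 − 1) · 100

80.5970 %


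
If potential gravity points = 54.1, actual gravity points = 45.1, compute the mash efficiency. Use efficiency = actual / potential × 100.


efficiency = 45.1 / 54.1 × 100

83.3641 %


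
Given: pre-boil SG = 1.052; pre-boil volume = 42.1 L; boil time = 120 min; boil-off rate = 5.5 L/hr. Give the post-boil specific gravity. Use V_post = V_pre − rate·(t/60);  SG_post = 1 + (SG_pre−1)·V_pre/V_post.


V_post = 42.1 − 5.5·(120/60) = 31.1000
SG_post = 1 + (1.052 − 1)·42.1/31.1000

1.0704


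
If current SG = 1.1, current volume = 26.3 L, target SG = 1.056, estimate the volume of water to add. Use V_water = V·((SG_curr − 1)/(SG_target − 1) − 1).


V_water = 26.3·((1.1 − 1)/(1.056 − 1) − 1)

20.6643 L


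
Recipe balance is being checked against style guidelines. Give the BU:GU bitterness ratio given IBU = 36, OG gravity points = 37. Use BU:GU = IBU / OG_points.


BU:GU = 36 / 37

0.9730


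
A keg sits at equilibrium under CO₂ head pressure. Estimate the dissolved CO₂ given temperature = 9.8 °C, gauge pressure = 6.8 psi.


vols = (P + 14.695)·(0.01821 + 0.09011·e^(−0.04·T))
vols = (6.8 + 14.695)·(0.01821 + 0.09011·e^(−0.04·9.8))

1.7002 volumes


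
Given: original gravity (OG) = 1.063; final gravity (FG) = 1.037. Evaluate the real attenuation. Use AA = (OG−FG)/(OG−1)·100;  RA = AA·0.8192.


AA = (1.063 − 1.037)/(1.063 − 1)·100 = 41.2698
RA = 41.2698·0.8192

33.8083 %


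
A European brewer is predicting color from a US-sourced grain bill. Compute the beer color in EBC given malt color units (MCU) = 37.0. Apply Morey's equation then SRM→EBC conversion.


SRM = 1.4922·MCU^0.6859;  EBC = SRM·1.97
SRM = 1.4922·37.0^0.6859 = 17.7606
EBC = 17.7606·1.97

34.9883 EBC


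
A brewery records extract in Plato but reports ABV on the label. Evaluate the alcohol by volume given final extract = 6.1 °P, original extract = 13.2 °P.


SG = 259/(259 − P);  ABV = (OG − FG)·131.25
OG = 259/(259 − 13.2) = 1.0537
FG = 259/(259 − 6.1) = 1.0241
ABV = (1.0537 − 1.0241)·131.25

3.8826 % ABV


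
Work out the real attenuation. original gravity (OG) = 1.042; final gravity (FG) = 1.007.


AA = (OG−FG)/(OG−1)·100;  RA = AA·0.8192
AA = (1.042 − 1.007)/(1.042 − 1)·100 = 83.3333
RA = 83.3333·0.8192

68.2667 %


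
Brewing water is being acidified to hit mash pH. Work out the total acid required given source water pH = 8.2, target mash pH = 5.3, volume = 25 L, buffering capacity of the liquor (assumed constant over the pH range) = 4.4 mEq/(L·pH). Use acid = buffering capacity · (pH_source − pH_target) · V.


acid = 4.4 · (8.2 − 5.3) · 25

319.0000 mEq


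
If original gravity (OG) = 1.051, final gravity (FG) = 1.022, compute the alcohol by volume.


ABV = (OG − FG) · 131.25
ABV = (1.051 − 1.022) · 131.25

3.8062 % ABV


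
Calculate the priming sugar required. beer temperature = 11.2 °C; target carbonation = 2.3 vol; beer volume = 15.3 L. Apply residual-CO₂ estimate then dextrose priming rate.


residual = 14.695·(0.01821 + 0.09011·e^(−0.04·T));  sugar = (target − residual)·4.0·V
residual = 14.695·(0.01821 + 0.09011·e^(−0.04·11.2)) = 1.1136
sugar = (2.3 − 1.1136)·4.0·15.3

72.6069 g


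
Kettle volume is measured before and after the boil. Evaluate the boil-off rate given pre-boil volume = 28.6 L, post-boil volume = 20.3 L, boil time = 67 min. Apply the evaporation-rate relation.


rate = (V_pre − V_post) / (t_min/60)
rate = (28.6 − 20.3) / (67/60)

7.4328 L/hr


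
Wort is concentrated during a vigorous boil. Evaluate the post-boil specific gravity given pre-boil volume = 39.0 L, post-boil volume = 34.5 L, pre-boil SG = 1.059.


SG_post = 1 + (SG_pre − 1)·V_pre/V_post
pts_pre = (1.059 − 1)·1000 = 59.0000
pts_post = 59.0000·39.0/34.5 = 66.6957
SG_post = 1 + 66.6957/1000

1.0667


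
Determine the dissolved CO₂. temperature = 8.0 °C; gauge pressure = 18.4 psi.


vols = (P + 14.695)·(0.01821 + 0.09011·e^(−0.04·T))
vols = (18.4 + 14.695)·(0.01821 + 0.09011·e^(−0.04·8.0))

2.7682 volumes


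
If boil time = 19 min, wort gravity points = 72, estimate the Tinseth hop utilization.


U = 1.65·0.000125^(GP/1000) · (1 − e^(−0.04·t))/4.15
bigness = 1.65·0.000125^(72/1000) = 0.8639
boil_factor = (1 − e^(−0.04·19))/4.15 = 0.1283
U = 0.8639 · 0.1283

0.1108


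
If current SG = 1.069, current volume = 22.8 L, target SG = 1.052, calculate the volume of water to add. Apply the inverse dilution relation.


V_water = V·((SG_curr − 1)/(SG_target − 1) − 1)
V_water = 22.8·((1.069 − 1)/(1.052 − 1) − 1)

7.4538 L


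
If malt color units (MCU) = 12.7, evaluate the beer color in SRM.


SRM = 1.4922 · MCU^0.6859
SRM = 1.4922 · 12.7^0.6859

8.5295 SRM


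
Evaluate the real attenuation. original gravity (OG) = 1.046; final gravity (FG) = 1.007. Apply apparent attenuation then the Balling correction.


AA = (OG−FG)/(OG−1)·100;  RA = AA·0.8192
AA = (1.046 − 1.007)/(1.046 − 1)·100 = 84.7826
RA = 84.7826·0.8192

69.4539 %


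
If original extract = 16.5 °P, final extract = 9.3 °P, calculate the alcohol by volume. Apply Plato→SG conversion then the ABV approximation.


SG = 259/(259 − P);  ABV = (OG − FG)·131.25
OG = 259/(259 − 16.5) = 1.0680
FG = 259/(259 − 9.3) = 1.0372
ABV = (1.0680 − 1.0372)·131.25

4.0420 % ABV


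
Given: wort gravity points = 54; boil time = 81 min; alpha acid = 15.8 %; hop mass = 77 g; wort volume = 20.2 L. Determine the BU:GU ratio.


U = 1.65·0.000125^(GP/1000)·(1−e^(−0.04t))/4.15;  IBU = (α/100)·m·U·1000/V;  BU:GU = IBU/GP
U = 1.65·0.000125^(54/1000)·(1−e^(−0.04·81))/4.15 = 0.2351
IBU = (15.8/100)·77·0.2351·1000/20.2 = 141.6168
BU:GU = 141.6168/54

2.6225


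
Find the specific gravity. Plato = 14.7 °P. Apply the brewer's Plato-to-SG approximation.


SG = 259/(259 − P)
SG = 259/(259 − 14.7)

1.0602


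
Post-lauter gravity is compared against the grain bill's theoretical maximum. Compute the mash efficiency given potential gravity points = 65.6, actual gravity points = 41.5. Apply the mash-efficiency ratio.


efficiency = actual / potential × 100
efficiency = 41.5 / 65.6 × 100

63.2622 %


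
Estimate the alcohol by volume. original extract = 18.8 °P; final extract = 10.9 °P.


SG = 259/(259 − P);  ABV = (OG − FG)·131.25
OG = 259/(259 − 18.8) = 1.0783
FG = 259/(259 − 10.9) = 1.0439
ABV = (1.0783 − 1.0439)·131.25

4.5064 % ABV


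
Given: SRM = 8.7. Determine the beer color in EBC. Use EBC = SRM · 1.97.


EBC = 8.7 · 1.97

17.1390 EBC


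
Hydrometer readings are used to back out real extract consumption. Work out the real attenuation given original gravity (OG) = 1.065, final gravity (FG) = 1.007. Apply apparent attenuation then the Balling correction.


AA = (OG−FG)/(OG−1)·100;  RA = AA·0.8192
AA = (1.065 − 1.007)/(1.065 − 1)·100 = 89.2308
RA = 89.2308·0.8192

73.0978 %


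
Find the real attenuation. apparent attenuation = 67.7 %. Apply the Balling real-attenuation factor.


RA = AA · 0.8192
RA = 67.7 · 0.8192

55.4598 %


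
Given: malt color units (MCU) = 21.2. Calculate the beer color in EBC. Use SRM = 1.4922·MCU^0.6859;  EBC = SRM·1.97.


SRM = 1.4922·21.2^0.6859 = 12.1216
EBC = 12.1216·1.97

23.8796 EBC


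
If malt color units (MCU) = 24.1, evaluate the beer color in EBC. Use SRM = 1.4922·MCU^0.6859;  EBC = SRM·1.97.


SRM = 1.4922·24.1^0.6859 = 13.2359
EBC = 13.2359·1.97

26.0747 EBC


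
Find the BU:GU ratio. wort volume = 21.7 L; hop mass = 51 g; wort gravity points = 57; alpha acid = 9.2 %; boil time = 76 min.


U = 1.65·0.000125^(GP/1000)·(1−e^(−0.04t))/4.15;  IBU = (α/100)·m·U·1000/V;  BU:GU = IBU/GP
U = 1.65·0.000125^(57/1000)·(1−e^(−0.04·76))/4.15 = 0.2268
IBU = (9.2/100)·51·0.2268·1000/21.7 = 49.0422
BU:GU = 49.0422/57

0.8604


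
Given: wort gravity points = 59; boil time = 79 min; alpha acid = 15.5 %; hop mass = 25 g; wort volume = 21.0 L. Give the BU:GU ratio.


U = 1.65·0.000125^(GP/1000)·(1−e^(−0.04t))/4.15;  IBU = (α/100)·m·U·1000/V;  BU:GU = IBU/GP
U = 1.65·0.000125^(59/1000)·(1−e^(−0.04·79))/4.15 = 0.2240
IBU = (15.5/100)·25·0.2240·1000/21.0 = 41.3408
BU:GU = 41.3408/59

0.7007


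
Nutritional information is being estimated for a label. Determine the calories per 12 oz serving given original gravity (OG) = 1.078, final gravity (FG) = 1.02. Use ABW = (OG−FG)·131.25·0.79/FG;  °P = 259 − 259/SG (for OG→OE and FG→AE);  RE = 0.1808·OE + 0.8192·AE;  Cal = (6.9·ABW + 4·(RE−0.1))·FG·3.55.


ABW = (1.078 − 1.02)·131.25·0.79/1.02 = 5.8960
OE = 259 − 259/1.078 = 18.7403 °P
AE = 259 − 259/1.02 = 5.0784 °P
RE = 0.1808·18.7403 + 0.8192·5.0784 = 7.5485 °P
Cal = (6.9·5.8960 + 4·(7.5485−0.1))·1.02·3.55

255.1938 kcal


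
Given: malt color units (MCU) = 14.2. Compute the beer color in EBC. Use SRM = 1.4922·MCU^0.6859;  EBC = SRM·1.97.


SRM = 1.4922·14.2^0.6859 = 9.2083
EBC = 9.2083·1.97

18.1404 EBC


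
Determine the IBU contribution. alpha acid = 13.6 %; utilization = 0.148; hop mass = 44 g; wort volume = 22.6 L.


IBU = (α/100)·mass·U·1000 / V
IBU = (13.6/100)·44·0.148·1000 / 22.6

39.1873 IBU


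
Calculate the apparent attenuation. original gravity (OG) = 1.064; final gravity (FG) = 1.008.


AA = (OG − FG)/(OG − 1) · 100
AA = (1.064 − 1.008)/(1.064 − 1) · 100

87.5000 %


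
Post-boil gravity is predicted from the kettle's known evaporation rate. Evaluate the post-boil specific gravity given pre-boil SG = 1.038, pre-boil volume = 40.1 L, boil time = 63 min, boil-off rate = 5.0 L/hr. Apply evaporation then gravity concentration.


V_post = V_pre − rate·(t/60);  SG_post = 1 + (SG_pre−1)·V_pre/V_post
V_post = 40.1 − 5.0·(63/60) = 34.8500
SG_post = 1 + (1.038 − 1)·40.1/34.8500

1.0437


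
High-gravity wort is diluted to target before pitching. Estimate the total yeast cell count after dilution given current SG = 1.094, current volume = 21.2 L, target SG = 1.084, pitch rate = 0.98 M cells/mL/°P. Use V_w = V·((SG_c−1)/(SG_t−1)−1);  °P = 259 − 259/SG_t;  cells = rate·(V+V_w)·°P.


V_w = 21.2·((1.094−1)/(1.084−1)−1) = 2.5238
V_final = 21.2 + 2.5238 = 23.7238
°P = 259 − 259/1.084 = 20.0701
cells = 0.98·23.7238·20.0701

466.6167 billion cells


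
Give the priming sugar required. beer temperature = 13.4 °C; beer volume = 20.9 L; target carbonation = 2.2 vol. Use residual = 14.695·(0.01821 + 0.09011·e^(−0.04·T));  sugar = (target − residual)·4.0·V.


residual = 14.695·(0.01821 + 0.09011·e^(−0.04·13.4)) = 1.0423
sugar = (2.2 − 1.0423)·4.0·20.9

96.7800 g


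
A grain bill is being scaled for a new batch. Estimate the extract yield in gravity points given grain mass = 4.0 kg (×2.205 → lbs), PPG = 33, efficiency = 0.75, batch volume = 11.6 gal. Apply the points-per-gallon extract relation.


points = lbs × PPG × eff / vol
lbs = 4.0 × 2.205 = 8.8200
points = 8.8200 × 33 × 0.75 / 11.6

18.8185 points


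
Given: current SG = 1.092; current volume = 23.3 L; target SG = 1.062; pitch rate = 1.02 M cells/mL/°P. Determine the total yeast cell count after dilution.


V_w = V·((SG_c−1)/(SG_t−1)−1);  °P = 259 − 259/SG_t;  cells = rate·(V+V_w)·°P
V_w = 23.3·((1.092−1)/(1.062−1)−1) = 11.2742
V_final = 23.3 + 11.2742 = 34.5742
°P = 259 − 259/1.062 = 15.1205
cells = 1.02·34.5742·15.1205

533.2356 billion cells


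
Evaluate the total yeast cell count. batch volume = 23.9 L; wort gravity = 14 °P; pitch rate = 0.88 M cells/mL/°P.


cells (billions) = rate · V_L · °P
cells = 0.88 · 23.9 · 14

294.4480 billion cells


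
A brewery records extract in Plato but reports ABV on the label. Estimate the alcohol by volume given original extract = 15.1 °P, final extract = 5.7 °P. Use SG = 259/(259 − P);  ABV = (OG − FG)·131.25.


OG = 259/(259 − 15.1) = 1.0619
FG = 259/(259 − 5.7) = 1.0225
ABV = (1.0619 − 1.0225)·131.25

5.1723 % ABV


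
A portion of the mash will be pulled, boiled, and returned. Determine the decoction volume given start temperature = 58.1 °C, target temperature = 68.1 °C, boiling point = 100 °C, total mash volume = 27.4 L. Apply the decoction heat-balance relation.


V_dec = V_total·(T_target − T_start)/(T_boil − T_start)
V_dec = 27.4·(68.1 − 58.1)/(100 − 58.1)

6.5394 L


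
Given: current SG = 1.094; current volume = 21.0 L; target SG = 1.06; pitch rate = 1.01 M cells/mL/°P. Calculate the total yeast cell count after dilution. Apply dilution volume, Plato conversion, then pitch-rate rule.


V_w = V·((SG_c−1)/(SG_t−1)−1);  °P = 259 − 259/SG_t;  cells = rate·(V+V_w)·°P
V_w = 21.0·((1.094−1)/(1.06−1)−1) = 11.9000
V_final = 21.0 + 11.9000 = 32.9000
°P = 259 − 259/1.06 = 14.6604
cells = 1.01·32.9000·14.6604

487.1497 billion cells


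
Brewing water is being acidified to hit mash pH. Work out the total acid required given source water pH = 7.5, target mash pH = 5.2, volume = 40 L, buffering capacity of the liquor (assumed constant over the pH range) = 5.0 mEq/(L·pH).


acid = buffering capacity · (pH_source − pH_target) · V
acid = 5.0 · (7.5 − 5.2) · 40

460.0000 mEq


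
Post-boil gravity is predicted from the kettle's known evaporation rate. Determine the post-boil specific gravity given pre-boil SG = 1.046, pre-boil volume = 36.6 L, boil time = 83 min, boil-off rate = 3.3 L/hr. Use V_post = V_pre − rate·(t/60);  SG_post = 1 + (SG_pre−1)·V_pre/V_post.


V_post = 36.6 − 3.3·(83/60) = 32.0350
SG_post = 1 + (1.046 − 1)·36.6/32.0350

1.0526


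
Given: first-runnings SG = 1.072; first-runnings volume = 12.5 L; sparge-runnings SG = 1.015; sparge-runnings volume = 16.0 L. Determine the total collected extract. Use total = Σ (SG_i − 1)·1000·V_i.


first = (1.072 − 1)·1000·12.5 = 900.0000
sparge = (1.015 − 1)·1000·16.0 = 240.0000
total = 900.0000 + 240.0000

1140.0000 gravity·L
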